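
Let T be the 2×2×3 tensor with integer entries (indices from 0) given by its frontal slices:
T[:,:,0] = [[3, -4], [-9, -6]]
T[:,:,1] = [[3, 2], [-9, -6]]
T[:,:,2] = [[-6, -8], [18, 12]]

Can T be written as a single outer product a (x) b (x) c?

The mode-2 unfolding of T (rows indexed by j, columns by (i,k) = (0,0), (0,1), (0,2), (1,0), (1,1), (1,2)) is [[3, 3, -6, -9, -9, 18], [-4, 2, -8, -6, -6, 12]].
There the 2×2 minor on rows j ∈ {0, 1}, columns (i,k) ∈ {(0,0), (0,1)} is det [[3, 3], [-4, 2]] = 18 ≠ 0, so this unfolding has rank ≥ 2; CP rank is at least every unfolding rank, so rank(T) ≥ 2.
In particular rank(T) ≥ 2 > 1, so T is not rank-1.

No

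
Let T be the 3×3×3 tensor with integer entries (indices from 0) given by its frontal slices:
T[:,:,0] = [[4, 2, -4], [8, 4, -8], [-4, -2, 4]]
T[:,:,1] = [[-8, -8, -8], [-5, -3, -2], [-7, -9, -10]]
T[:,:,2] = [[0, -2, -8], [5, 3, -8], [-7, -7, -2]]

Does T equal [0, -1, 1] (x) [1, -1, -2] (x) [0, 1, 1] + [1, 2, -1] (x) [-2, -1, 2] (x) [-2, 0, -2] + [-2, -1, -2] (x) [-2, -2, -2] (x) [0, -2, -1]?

Yes

Reconstruct entrywise from the claimed factors. For example, T[2,2,0] = 4 and Σₗ aₗ[2]bₗ[2]cₗ[0] = (1)·(-2)·(0) + (-1)·(2)·(-2) + (-2)·(-2)·(0) = 4; checking all 27 entries, every one matches. The claim holds.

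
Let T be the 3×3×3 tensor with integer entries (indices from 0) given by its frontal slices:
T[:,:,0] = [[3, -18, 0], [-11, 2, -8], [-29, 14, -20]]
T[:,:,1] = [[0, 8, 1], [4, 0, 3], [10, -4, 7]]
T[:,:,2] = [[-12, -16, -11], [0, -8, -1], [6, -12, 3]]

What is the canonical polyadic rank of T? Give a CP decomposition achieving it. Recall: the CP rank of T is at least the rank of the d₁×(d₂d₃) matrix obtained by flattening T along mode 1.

Lower bound: in the mode-2 unfolding of T (rows indexed by j, columns by (i,k)) the 2×2 minor on rows j ∈ {0, 1}, columns (i,k) ∈ {(0,0), (0,1)} is det [[3, 0], [-18, 8]] = 24 ≠ 0, so that unfolding has rank ≥ 2 and hence rank(T) ≥ 2 (CP rank is at least every unfolding rank, though it can be larger).
Upper bound: with S_k = T[:,:,k], the two rank-1 terms a₁b₁ᵀ, a₂b₂ᵀ are the rank-1 members of the pencil x·S₀ + y·S₁.
The 2×2 minor of x·S₀ + y·S₁ on rows {0,1}, columns {0,1} is −192·x² + 160·xy − 32·y² = (-32)·(3·x − y)(2·x − y), vanishing at (x:y) = (1:3) and (1:2).
M₁ = S₀ + 3·S₁ = [[3, 6, 3], [1, 2, 1], [1, 2, 1]] = [3, 1, 1][1, 2, 1]ᵀ and M₂ = S₀ + 2·S₁ = [[3, -2, 2], [-3, 2, -2], [-9, 6, -6]] = [1, -1, -3][3, -2, 2]ᵀ, so take a₁ = [3, 1, 1], b₁ = [1, 2, 1], a₂ = [1, -1, -3], b₂ = [3, -2, 2].
Each slice is an integer combination of E₁ = a₁b₁ᵀ and E₂ = a₂b₂ᵀ: S₀ = −2·E₁ + 3·E₂, S₁ = E₁ − E₂, S₂ = −3·E₁ − E₂; reading off coefficients, c₁ = [-2, 1, -3] and c₂ = [3, -1, -1].
Hence T = [3, 1, 1] ⊗ [1, 2, 1] ⊗ [-2, 1, -3] + [1, -1, -3] ⊗ [3, -2, 2] ⊗ [3, -1, -1], so rank(T) ≤ 2.
These bounds meet, so rank(T) = 2.

rank(T) = 2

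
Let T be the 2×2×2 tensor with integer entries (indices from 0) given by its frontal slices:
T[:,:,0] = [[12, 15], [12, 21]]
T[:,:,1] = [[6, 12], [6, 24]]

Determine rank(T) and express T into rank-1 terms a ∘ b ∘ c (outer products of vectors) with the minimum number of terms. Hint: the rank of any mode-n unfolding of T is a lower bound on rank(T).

rank(T) = 2

Lower bound: the mode-1 unfolding of T (rows indexed by i, columns by (j,k) = (0,0), (0,1), (1,0), (1,1)) is [[12, 6, 15, 12], [12, 6, 21, 24]].
There the 2×2 minor on rows i ∈ {0, 1}, columns (j,k) ∈ {(0,0), (1,0)} is det [[12, 15], [12, 21]] = 72 ≠ 0, so this unfolding has rank ≥ 2; CP rank is at least every unfolding rank, so rank(T) ≥ 2. (Flattening ranks never certify an upper bound on CP rank; for that we must actually write T with 2 rank-1 terms.)
Upper bound — finding two terms. Write S_k = T[:,:,k] for the frontal slices: S₀ = [[12, 15], [12, 21]], S₁ = [[6, 12], [6, 24]].
If T = a₁ ∘ b₁ ∘ c₁ + a₂ ∘ b₂ ∘ c₂ then each S_k = c₁[k]·a₁b₁ᵀ + c₂[k]·a₂b₂ᵀ. S₀ and S₁ are linearly independent, so a₁b₁ᵀ and a₂b₂ᵀ must span the same plane of matrices: they are the rank-1 matrices of the form x·S₀ + y·S₁.
det(x·S₀ + y·S₁) is 72·x² + 180·xy + 72·y² = 36·(x + 2·y)(2·x + y), vanishing at (x:y) = (2:-1) and (1:-2).
M₁ = 2·S₀ − S₁ = [[18, 18], [18, 18]] = 18·(1, 1)(1, 1)ᵀ and M₂ = S₀ − 2·S₁ = [[0, -9], [0, -27]] = (-9)·(1, 3)(0, 1)ᵀ, so take a₁ = (1, 1), b₁ = (1, 1), a₂ = (1, 3), b₂ = (0, 1).
Each slice is an integer combination of E₁ = a₁b₁ᵀ and E₂ = a₂b₂ᵀ: S₀ = 12·E₁ + 3·E₂, S₁ = 6·E₁ + 6·E₂; reading off coefficients, c₁ = (12, 6) and c₂ = (3, 6).
Hence T = (1, 1) ∘ (1, 1) ∘ (12, 6) + (1, 3) ∘ (0, 1) ∘ (3, 6), so rank(T) ≤ 2.
These bounds meet, so rank(T) = 2.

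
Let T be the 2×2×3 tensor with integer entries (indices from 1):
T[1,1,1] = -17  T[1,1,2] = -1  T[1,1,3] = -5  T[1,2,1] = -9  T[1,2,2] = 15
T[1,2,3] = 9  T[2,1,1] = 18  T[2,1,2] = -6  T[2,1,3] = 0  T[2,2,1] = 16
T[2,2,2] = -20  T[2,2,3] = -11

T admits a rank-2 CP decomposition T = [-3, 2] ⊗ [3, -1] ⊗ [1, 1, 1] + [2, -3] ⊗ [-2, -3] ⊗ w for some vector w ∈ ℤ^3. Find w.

w = [2, -2, -1]

Subtract the known terms from T to get the rank-1 residual R = [2, -3] ⊗ [-2, -3] ⊗ w, so R[i,j,k] = a[i]·b[j]·w[k]. Pick indices with nonzero a[1]·b[1] = (2)·(-2) = -4. Only the fibre through (1,1,·) is needed: R[1,1,:] = T[1,1,:] − Σₗ aₗ[1]bₗ[1]cₗ = [-17, -1, -5] − (-3)·(3)·[1, 1, 1] = [-8, 8, 4]. Then w[k] = R[1,1,k] / -4 for each k, giving w = [-8, 8, 4] / -4 = [2, -2, -1].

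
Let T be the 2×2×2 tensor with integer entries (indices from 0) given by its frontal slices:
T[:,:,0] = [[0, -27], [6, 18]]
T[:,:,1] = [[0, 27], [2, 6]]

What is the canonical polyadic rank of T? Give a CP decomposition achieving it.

rank(T) = 2

Lower bound: the mode-1 unfolding of T (rows indexed by i, columns by (j,k) = (0,0), (0,1), (1,0), (1,1)) is [[0, 0, -27, 27], [6, 2, 18, 6]].
There the 2×2 minor on rows i ∈ {0, 1}, columns (j,k) ∈ {(0,0), (1,0)} is det [[0, -27], [6, 18]] = 162 ≠ 0, so this unfolding has rank ≥ 2; CP rank is at least every unfolding rank, so rank(T) ≥ 2. (Unfolding ranks only ever bound the CP rank from below — rank(T) can be strictly larger than all of them — so the matching upper bound has to come from an explicit 2-term decomposition.)
Upper bound — finding two terms. Write S_k = T[:,:,k] for the frontal slices: S₀ = [[0, -27], [6, 18]], S₁ = [[0, 27], [2, 6]].
If T = a₁ ⊗ b₁ ⊗ c₁ + a₂ ⊗ b₂ ⊗ c₂ then each S_k = c₁[k]·a₁b₁ᵀ + c₂[k]·a₂b₂ᵀ. S₀ and S₁ are linearly independent, so a₁b₁ᵀ and a₂b₂ᵀ must span the same plane of matrices: they are the rank-1 matrices of the form x·S₀ + y·S₁.
det(x·S₀ + y·S₁) is 162·x² − 108·xy − 54·y² = 54·(x − y)(3·x + y), vanishing at (x:y) = (1:1) and (1:-3).
M₁ = S₀ + S₁ = [[0, 0], [8, 24]] = 8·(0, 1)(1, 3)ᵀ and M₂ = S₀ − 3·S₁ = [[0, -108], [0, 0]] = (-108)·(1, 0)(0, 1)ᵀ, so take a₁ = (0, 1), b₁ = (1, 3), a₂ = (1, 0), b₂ = (0, 1).
Each slice is an integer combination of E₁ = a₁b₁ᵀ and E₂ = a₂b₂ᵀ: S₀ = 6·E₁ − 27·E₂, S₁ = 2·E₁ + 27·E₂; reading off coefficients, c₁ = (6, 2) and c₂ = (-27, 27).
Hence T = (0, 1) ⊗ (1, 3) ⊗ (6, 2) + (1, 0) ⊗ (0, 1) ⊗ (-27, 27), so rank(T) ≤ 2.
These bounds meet, so rank(T) = 2.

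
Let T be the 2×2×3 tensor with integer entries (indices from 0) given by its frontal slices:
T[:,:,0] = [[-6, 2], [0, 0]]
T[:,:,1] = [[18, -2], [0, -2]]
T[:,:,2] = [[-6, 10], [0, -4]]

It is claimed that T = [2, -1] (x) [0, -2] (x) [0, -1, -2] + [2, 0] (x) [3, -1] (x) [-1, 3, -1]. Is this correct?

Yes

Reconstruct entrywise from the claimed factors. For example, T[1,0,2] = 0 and Σₗ aₗ[1]bₗ[0]cₗ[2] = (-1)·(0)·(-2) + (0)·(3)·(-1) = 0; checking all 12 entries, every one matches. The claim holds.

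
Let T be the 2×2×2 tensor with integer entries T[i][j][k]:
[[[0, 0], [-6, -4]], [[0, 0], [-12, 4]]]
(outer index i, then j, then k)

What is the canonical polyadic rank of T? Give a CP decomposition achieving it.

rank(T) = 2

Lower bound: the mode-1 unfolding of T (rows indexed by i, columns by (j,k) = (0,0), (0,1), (1,0), (1,1)) is [[0, 0, -6, -4], [0, 0, -12, 4]].
There the 2×2 minor on rows i ∈ {0, 1}, columns (j,k) ∈ {(1,0), (1,1)} is det [[-6, -4], [-12, 4]] = -72 ≠ 0, so this unfolding has rank ≥ 2; CP rank is at least every unfolding rank, so rank(T) ≥ 2. (This is only a lower bound: in general the CP rank may exceed every unfolding rank, so we still need to exhibit 2 rank-1 terms summing to T.)
Upper bound — finding two terms. Every mode-2 slice of T is a multiple of one matrix: T[:,j,:] = b[j]·M with b = [0, 1] and M = [[-6, -4], [-12, 4]] (rows indexed by i, columns by k). So it suffices to write M as a sum of two rank-1 matrices.
Splitting M by its rows (i = 0, 1), M = [1, 0][-6, -4]ᵀ + [0, 1][-12, 4]ᵀ.
Hence T = [1, 0] ∘ [0, 1] ∘ [-6, -4] + [0, 1] ∘ [0, 1] ∘ [-12, 4], so rank(T) ≤ 2.
These bounds meet, so rank(T) = 2.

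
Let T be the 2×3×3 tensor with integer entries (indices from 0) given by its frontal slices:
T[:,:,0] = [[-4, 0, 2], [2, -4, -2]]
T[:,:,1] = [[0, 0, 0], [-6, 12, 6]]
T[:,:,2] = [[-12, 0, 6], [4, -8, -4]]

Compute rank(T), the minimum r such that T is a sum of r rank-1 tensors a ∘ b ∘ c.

Lower bound: the mode-3 unfolding of T (rows indexed by k, columns by (i,j) = (0,0), (0,1), (0,2), (1,0), (1,1), (1,2)) is [[-4, 0, 2, 2, -4, -2], [0, 0, 0, -6, 12, 6], [-12, 0, 6, 4, -8, -4]].
There the 2×2 minor on rows k ∈ {0, 1}, columns (i,j) ∈ {(0,0), (1,0)} is det [[-4, 2], [0, -6]] = 24 ≠ 0, so this unfolding has rank ≥ 2; CP rank is at least every unfolding rank, so rank(T) ≥ 2. (Flattening ranks never certify an upper bound on CP rank; for that we must actually write T with 2 rank-1 terms.)
Upper bound — finding two terms. Write S_k = T[:,:,k] for the frontal slices: S₀ = [[-4, 0, 2], [2, -4, -2]], S₁ = [[0, 0, 0], [-6, 12, 6]], S₂ = [[-12, 0, 6], [4, -8, -4]].
If T = a₁ ∘ b₁ ∘ c₁ + a₂ ∘ b₂ ∘ c₂ then each S_k = c₁[k]·a₁b₁ᵀ + c₂[k]·a₂b₂ᵀ. S₀ and S₁ are linearly independent, so a₁b₁ᵀ and a₂b₂ᵀ must span the same plane of matrices: they are the rank-1 matrices of the form x·S₀ + y·S₁.
The 2×2 minor of x·S₀ + y·S₁ on rows {0,1}, columns {0,1} is 16·x² − 48·xy = 16·(x − 3·y)(x), vanishing at (x:y) = (3:1) and (0:1).
M₁ = 3·S₀ + S₁ = [[-12, 0, 6], [0, 0, 0]] = (-6)·(1, 0)(2, 0, -1)ᵀ and M₂ = S₁ = [[0, 0, 0], [-6, 12, 6]] = (-6)·(0, 1)(1, -2, -1)ᵀ, so take a₁ = (1, 0), b₁ = (2, 0, -1), a₂ = (0, 1), b₂ = (1, -2, -1).
Each slice is an integer combination of E₁ = a₁b₁ᵀ and E₂ = a₂b₂ᵀ: S₀ = −2·E₁ + 2·E₂, S₁ = −6·E₂, S₂ = −6·E₁ + 4·E₂; reading off coefficients, c₁ = (-2, 0, -6) and c₂ = (2, -6, 4).
Hence T = (1, 0) ∘ (2, 0, -1) ∘ (-2, 0, -6) + (0, 1) ∘ (1, -2, -1) ∘ (2, -6, 4), so rank(T) ≤ 2.
These bounds meet, so rank(T) = 2.
Check entry T[1,2,1] = 6: (0)·(-1)·(0) + (1)·(-1)·(-6) = 6.

2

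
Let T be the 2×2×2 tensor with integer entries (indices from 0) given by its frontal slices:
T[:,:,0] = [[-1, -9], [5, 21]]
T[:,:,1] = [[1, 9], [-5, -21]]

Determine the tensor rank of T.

Lower bound: the mode-1 unfolding of T (rows indexed by i, columns by (j,k) = (0,0), (0,1), (1,0), (1,1)) is [[-1, 1, -9, 9], [5, -5, 21, -21]].
There the 2×2 minor on rows i ∈ {0, 1}, columns (j,k) ∈ {(0,0), (1,0)} is det [[-1, -9], [5, 21]] = 24 ≠ 0, so this unfolding has rank ≥ 2; CP rank is at least every unfolding rank, so rank(T) ≥ 2. (This is only a lower bound: in general the CP rank may exceed every unfolding rank, so we still need to exhibit 2 rank-1 terms summing to T.)
Upper bound — finding two terms. Every mode-3 slice of T is a multiple of one matrix: T[:,:,k] = c[k]·M with c = [1, -1] and M = [[-1, -9], [5, 21]] (rows indexed by i, columns by j). So it suffices to write M as a sum of two rank-1 matrices.
Splitting M by its rows (i = 0, 1), M = [1, 0][-1, -9]ᵀ + [0, 1][5, 21]ᵀ.
Hence T = [1, 0] (x) [-1, -9] (x) [1, -1] + [0, 1] (x) [5, 21] (x) [1, -1], so rank(T) ≤ 2.
These bounds meet, so rank(T) = 2.
Check entry T[1,1,1] = -21: (0)·(-9)·(-1) + (1)·(21)·(-1) = -21.

2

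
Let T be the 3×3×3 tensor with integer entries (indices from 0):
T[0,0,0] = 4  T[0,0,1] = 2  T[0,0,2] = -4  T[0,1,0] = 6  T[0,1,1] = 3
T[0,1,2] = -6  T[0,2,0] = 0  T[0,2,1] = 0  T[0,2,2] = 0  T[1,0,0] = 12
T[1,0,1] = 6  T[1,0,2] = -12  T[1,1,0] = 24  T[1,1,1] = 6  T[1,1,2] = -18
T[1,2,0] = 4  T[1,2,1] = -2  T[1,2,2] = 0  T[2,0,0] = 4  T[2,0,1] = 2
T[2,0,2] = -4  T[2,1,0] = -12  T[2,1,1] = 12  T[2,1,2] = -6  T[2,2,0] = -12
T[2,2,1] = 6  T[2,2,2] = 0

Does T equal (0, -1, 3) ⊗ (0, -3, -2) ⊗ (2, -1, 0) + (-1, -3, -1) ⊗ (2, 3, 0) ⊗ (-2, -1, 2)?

Reconstruct entrywise from the claimed factors. For example, T[0,2,0] = 0 and Σₗ aₗ[0]bₗ[2]cₗ[0] = (0)·(-2)·(2) + (-1)·(0)·(-2) = 0; checking all 27 entries, every one matches. The claim holds.

Yes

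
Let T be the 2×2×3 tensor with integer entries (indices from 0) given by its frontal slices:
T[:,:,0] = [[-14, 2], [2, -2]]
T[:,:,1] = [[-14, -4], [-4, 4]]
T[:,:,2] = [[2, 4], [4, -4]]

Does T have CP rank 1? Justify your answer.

The mode-2 unfolding of T (rows indexed by j, columns by (i,k) = (0,0), (0,1), (0,2), (1,0), (1,1), (1,2)) is [[-14, -14, 2, 2, -4, 4], [2, -4, 4, -2, 4, -4]].
There the 2×2 minor on rows j ∈ {0, 1}, columns (i,k) ∈ {(0,0), (0,1)} is det [[-14, -14], [2, -4]] = 84 ≠ 0, so this unfolding has rank ≥ 2; CP rank is at least every unfolding rank, so rank(T) ≥ 2.
In particular rank(T) ≥ 2 > 1, so T is not rank-1.

No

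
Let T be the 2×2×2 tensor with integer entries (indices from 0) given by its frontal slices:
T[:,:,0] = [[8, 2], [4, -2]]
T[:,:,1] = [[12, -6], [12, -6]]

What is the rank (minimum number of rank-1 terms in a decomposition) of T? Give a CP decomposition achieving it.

Lower bound: the mode-2 unfolding of T (rows indexed by j, columns by (i,k) = (0,0), (0,1), (1,0), (1,1)) is [[8, 12, 4, 12], [2, -6, -2, -6]].
There the 2×2 minor on rows j ∈ {0, 1}, columns (i,k) ∈ {(0,0), (0,1)} is det [[8, 12], [2, -6]] = -72 ≠ 0, so this unfolding has rank ≥ 2; CP rank is at least every unfolding rank, so rank(T) ≥ 2. (Flattening ranks never certify an upper bound on CP rank; for that we must actually write T with 2 rank-1 terms.)
Upper bound — finding two terms. Write S_k = T[:,:,k] for the frontal slices: S₀ = [[8, 2], [4, -2]], S₁ = [[12, -6], [12, -6]].
If T = a₁ ⊗ b₁ ⊗ c₁ + a₂ ⊗ b₂ ⊗ c₂ then each S_k = c₁[k]·a₁b₁ᵀ + c₂[k]·a₂b₂ᵀ. S₀ and S₁ are linearly independent, so a₁b₁ᵀ and a₂b₂ᵀ must span the same plane of matrices: they are the rank-1 matrices of the form x·S₀ + y·S₁.
det(x·S₀ + y·S₁) is −24·x² − 72·xy = (-24)·(x + 3·y)(x), vanishing at (x:y) = (3:-1) and (0:1).
M₁ = 3·S₀ − S₁ = [[12, 12], [0, 0]] = 12·[1, 0][1, 1]ᵀ and M₂ = S₁ = [[12, -6], [12, -6]] = 6·[1, 1][2, -1]ᵀ, so take a₁ = [1, 0], b₁ = [1, 1], a₂ = [1, 1], b₂ = [2, -1].
Each slice is an integer combination of E₁ = a₁b₁ᵀ and E₂ = a₂b₂ᵀ: S₀ = 4·E₁ + 2·E₂, S₁ = 6·E₂; reading off coefficients, c₁ = [4, 0] and c₂ = [2, 6].
Hence T = [1, 0] ⊗ [1, 1] ⊗ [4, 0] + [1, 1] ⊗ [2, -1] ⊗ [2, 6], so rank(T) ≤ 2.
These bounds meet, so rank(T) = 2.

rank(T) = 2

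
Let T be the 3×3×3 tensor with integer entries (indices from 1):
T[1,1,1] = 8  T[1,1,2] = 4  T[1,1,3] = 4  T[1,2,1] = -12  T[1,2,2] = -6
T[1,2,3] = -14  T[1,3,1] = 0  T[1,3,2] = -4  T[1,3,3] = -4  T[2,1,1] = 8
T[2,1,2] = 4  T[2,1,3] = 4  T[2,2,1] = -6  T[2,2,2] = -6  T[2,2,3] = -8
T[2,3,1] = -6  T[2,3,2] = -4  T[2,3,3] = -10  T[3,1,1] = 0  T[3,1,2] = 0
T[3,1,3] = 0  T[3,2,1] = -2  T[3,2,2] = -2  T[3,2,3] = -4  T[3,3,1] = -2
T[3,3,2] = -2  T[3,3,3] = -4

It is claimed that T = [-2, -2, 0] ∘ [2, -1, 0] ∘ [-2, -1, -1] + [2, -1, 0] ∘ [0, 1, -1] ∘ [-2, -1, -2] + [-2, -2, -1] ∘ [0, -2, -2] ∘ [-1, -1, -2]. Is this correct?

Reconstruct entry (1,2,2) from the claimed factors: Σₗ aₗ[1]bₗ[2]cₗ[2] = (-2)·(-1)·(-1) + (2)·(1)·(-1) + (-2)·(-2)·(-1) = -8, but T[1,2,2] = -6. The claim is false.

No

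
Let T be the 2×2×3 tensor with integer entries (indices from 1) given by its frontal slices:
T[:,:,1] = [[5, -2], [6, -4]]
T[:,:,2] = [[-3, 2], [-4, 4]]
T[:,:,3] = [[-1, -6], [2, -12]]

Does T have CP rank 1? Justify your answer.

The mode-3 unfolding of T (rows indexed by k, columns by (i,j) = (1,1), (1,2), (2,1), (2,2)) is [[5, -2, 6, -4], [-3, 2, -4, 4], [-1, -6, 2, -12]].
There the 2×2 minor on rows k ∈ {1, 2}, columns (i,j) ∈ {(1,1), (1,2)} is det [[5, -2], [-3, 2]] = 4 ≠ 0, so this unfolding has rank ≥ 2; CP rank is at least every unfolding rank, so rank(T) ≥ 2.
In particular rank(T) ≥ 2 > 1, so T is not rank-1.

No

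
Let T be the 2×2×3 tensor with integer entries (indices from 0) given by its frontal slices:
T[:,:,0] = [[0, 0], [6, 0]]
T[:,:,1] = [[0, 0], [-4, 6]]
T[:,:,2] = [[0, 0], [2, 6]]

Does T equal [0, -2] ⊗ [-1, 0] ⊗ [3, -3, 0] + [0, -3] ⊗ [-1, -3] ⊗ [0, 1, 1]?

Reconstruct entry (1,0,1) from the claimed factors: Σₗ aₗ[1]bₗ[0]cₗ[1] = (-2)·(-1)·(-3) + (-3)·(-1)·(1) = -3, but T[1,0,1] = -4. The claim is false.

No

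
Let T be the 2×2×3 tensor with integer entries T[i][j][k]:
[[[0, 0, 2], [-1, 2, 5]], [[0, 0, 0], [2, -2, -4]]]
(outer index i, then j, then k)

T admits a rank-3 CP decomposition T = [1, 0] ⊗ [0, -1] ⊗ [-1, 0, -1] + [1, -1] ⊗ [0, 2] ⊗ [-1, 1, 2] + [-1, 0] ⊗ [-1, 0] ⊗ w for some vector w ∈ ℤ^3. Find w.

Subtract the known terms from T to get the rank-1 residual R = [-1, 0] ⊗ [-1, 0] ⊗ w, so R[i,j,k] = a[i]·b[j]·w[k]. Pick indices with nonzero a[0]·b[0] = (-1)·(-1) = 1. Only the fibre through (0,0,·) is needed: R[0,0,:] = T[0,0,:] − Σₗ aₗ[0]bₗ[0]cₗ = [0, 0, 2] − (1)·(0)·[-1, 0, -1] − (1)·(0)·[-1, 1, 2] = [0, 0, 2]. Then w[k] = R[0,0,k] / 1 for each k, giving w = [0, 0, 2] / 1 = [0, 0, 2].

w = [0, 0, 2]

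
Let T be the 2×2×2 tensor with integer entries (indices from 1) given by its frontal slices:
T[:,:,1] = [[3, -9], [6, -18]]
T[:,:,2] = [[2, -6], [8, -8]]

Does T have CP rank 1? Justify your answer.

The mode-3 unfolding of T (rows indexed by k, columns by (i,j) = (1,1), (1,2), (2,1), (2,2)) is [[3, -9, 6, -18], [2, -6, 8, -8]].
There the 2×2 minor on rows k ∈ {1, 2}, columns (i,j) ∈ {(1,1), (2,1)} is det [[3, 6], [2, 8]] = 12 ≠ 0, so this unfolding has rank ≥ 2; CP rank is at least every unfolding rank, so rank(T) ≥ 2.
In particular rank(T) ≥ 2 > 1, so T is not rank-1.

No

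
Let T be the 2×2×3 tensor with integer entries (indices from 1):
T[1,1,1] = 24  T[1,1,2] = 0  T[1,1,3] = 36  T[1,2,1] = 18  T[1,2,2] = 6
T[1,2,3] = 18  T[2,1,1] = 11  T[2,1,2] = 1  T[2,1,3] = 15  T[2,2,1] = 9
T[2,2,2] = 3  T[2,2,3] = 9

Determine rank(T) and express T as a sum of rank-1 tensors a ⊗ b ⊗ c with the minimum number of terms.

rank(T) = 2

Lower bound: the mode-1 unfolding of T (rows indexed by i, columns by (j,k) = (1,1), (1,2), (1,3), (2,1), (2,2), (2,3)) is [[24, 0, 36, 18, 6, 18], [11, 1, 15, 9, 3, 9]].
There the 2×2 minor on rows i ∈ {1, 2}, columns (j,k) ∈ {(1,1), (1,2)} is det [[24, 0], [11, 1]] = 24 ≠ 0, so this unfolding has rank ≥ 2; CP rank is at least every unfolding rank, so rank(T) ≥ 2. (This is only a lower bound: in general the CP rank may exceed every unfolding rank, so we still need to exhibit 2 rank-1 terms summing to T.)
Upper bound — finding two terms. Write S_k = T[:,:,k] for the frontal slices: S₁ = [[24, 18], [11, 9]], S₂ = [[0, 6], [1, 3]], S₃ = [[36, 18], [15, 9]].
If T = a₁ ⊗ b₁ ⊗ c₁ + a₂ ⊗ b₂ ⊗ c₂ then each S_k = c₁[k]·a₁b₁ᵀ + c₂[k]·a₂b₂ᵀ. S₁ and S₂ are linearly independent, so a₁b₁ᵀ and a₂b₂ᵀ must span the same plane of matrices: they are the rank-1 matrices of the form x·S₁ + y·S₂.
det(x·S₁ + y·S₂) is 18·x² − 12·xy − 6·y² = 6·(x − y)(3·x + y), vanishing at (x:y) = (1:1) and (1:-3).
M₁ = S₁ + S₂ = [[24, 24], [12, 12]] = 12·[2, 1][1, 1]ᵀ and M₂ = S₁ − 3·S₂ = [[24, 0], [8, 0]] = 8·[3, 1][1, 0]ᵀ, so take a₁ = [2, 1], b₁ = [1, 1], a₂ = [3, 1], b₂ = [1, 0].
Each slice is an integer combination of E₁ = a₁b₁ᵀ and E₂ = a₂b₂ᵀ: S₁ = 9·E₁ + 2·E₂, S₂ = 3·E₁ − 2·E₂, S₃ = 9·E₁ + 6·E₂; reading off coefficients, c₁ = [9, 3, 9] and c₂ = [2, -2, 6].
Hence T = [2, 1] ⊗ [1, 1] ⊗ [9, 3, 9] + [3, 1] ⊗ [1, 0] ⊗ [2, -2, 6], so rank(T) ≤ 2.
These bounds meet, so rank(T) = 2.
Check entry T[2,2,3] = 9: (1)·(1)·(9) + (1)·(0)·(6) = 9.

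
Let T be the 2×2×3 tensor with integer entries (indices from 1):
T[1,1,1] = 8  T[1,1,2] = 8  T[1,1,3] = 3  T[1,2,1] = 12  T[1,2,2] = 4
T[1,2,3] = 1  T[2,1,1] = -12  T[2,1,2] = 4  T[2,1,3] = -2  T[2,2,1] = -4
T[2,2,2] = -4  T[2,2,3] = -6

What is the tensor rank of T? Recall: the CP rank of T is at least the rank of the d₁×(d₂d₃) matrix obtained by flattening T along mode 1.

3

Lower bound: the mode-3 unfolding of T (rows indexed by k, columns by (i,j) = (1,1), (1,2), (2,1), (2,2)) is [[8, 12, -12, -4], [8, 4, 4, -4], [3, 1, -2, -6]].
There the 3×3 minor on rows k ∈ {1, 2, 3}, columns (i,j) ∈ {(1,1), (1,2), (2,1)} is det [[8, 12, -12], [8, 4, 4], [3, 1, -2]] = 288 ≠ 0, so this unfolding has rank ≥ 3; CP rank is at least every unfolding rank, so rank(T) ≥ 3. (Flattening ranks never certify an upper bound on CP rank; for that we must actually write T with 3 rank-1 terms.)
Upper bound: T is a sum of 3 rank-1 terms, T = [1, -2] ⊗ [1, 1] ⊗ [2, -2, 2] + [1, 2] ⊗ [1, -1] ⊗ [-2, 2, 1] + [2, -1] ⊗ [1, 1] ⊗ [4, 4, 0] (one valid choice — decompositions are not unique — normalised so each a, b is primitive with positive first nonzero entry; check it by expanding all entries), so rank(T) ≤ 3.
These bounds meet, so rank(T) = 3.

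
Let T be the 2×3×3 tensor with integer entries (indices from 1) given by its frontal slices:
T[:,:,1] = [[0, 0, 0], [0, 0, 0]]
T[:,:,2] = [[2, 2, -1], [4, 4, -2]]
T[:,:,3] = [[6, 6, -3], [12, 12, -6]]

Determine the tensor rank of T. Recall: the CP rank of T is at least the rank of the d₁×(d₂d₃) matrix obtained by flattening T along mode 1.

Lower bound: T ≠ 0 (e.g. T[1,1,2] = 2), so rank(T) ≥ 1.
Upper bound: the mode-1 fibre T[:,1,2] = [2, 4] gives a = [1, 2] (primitive direction); the mode-2 fibre T[1,:,2] = [2, 2, -1] gives b = [2, 2, -1]; then c[k] = T[1,1,k] / (a[1]·b[1]) = [0, 2, 6] / 2 = [0, 1, 3].
Expanding [1, 2] ⊗ [2, 2, -1] ⊗ [0, 1, 3] reproduces all 18 entries of T, so T = [1, 2] ⊗ [2, 2, -1] ⊗ [0, 1, 3] and rank(T) ≤ 1.
These bounds meet, so rank(T) = 1.

1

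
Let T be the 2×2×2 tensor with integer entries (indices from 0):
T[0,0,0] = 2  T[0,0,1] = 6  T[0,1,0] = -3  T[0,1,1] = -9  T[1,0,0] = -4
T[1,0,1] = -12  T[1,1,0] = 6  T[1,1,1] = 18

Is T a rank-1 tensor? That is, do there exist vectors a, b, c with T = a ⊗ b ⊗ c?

Yes

If T = a ⊗ b ⊗ c then every fibre of T is a multiple of the corresponding factor, so read the factors off the fibres through the nonzero entry T[0,0,0] = 2.
The mode-1 fibre T[:,0,0] = [2, -4] gives a = [1, -2] (primitive direction); the mode-2 fibre T[0,:,0] = [2, -3] gives b = [2, -3]; then c[k] = T[0,0,k] / (a[0]·b[0]) = [2, 6] / 2 = [1, 3].
Expanding [1, -2] ⊗ [2, -3] ⊗ [1, 3] reproduces all 8 entries of T, so T = [1, -2] ⊗ [2, -3] ⊗ [1, 3] and rank(T) ≤ 1.
Equivalently every frontal slice T[:,:,k] is c[k] times the rank-1 matrix [1, -2] ⊗ [2, -3]. So T has rank 1 (it is nonzero).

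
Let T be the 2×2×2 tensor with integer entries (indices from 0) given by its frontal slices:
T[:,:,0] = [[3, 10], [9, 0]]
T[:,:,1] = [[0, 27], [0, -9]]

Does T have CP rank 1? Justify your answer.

The mode-2 unfolding of T (rows indexed by j, columns by (i,k) = (0,0), (0,1), (1,0), (1,1)) is [[3, 0, 9, 0], [10, 27, 0, -9]].
There the 2×2 minor on rows j ∈ {0, 1}, columns (i,k) ∈ {(0,0), (0,1)} is det [[3, 0], [10, 27]] = 81 ≠ 0, so this unfolding has rank ≥ 2; CP rank is at least every unfolding rank, so rank(T) ≥ 2.
In particular rank(T) ≥ 2 > 1, so T is not rank-1.

No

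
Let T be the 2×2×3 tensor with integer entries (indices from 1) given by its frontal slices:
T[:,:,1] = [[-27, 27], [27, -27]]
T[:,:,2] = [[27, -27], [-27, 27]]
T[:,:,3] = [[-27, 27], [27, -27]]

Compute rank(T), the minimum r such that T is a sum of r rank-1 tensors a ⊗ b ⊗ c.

Lower bound: T ≠ 0 (e.g. T[1,1,1] = -27), so rank(T) ≥ 1.
Upper bound: if T = a ⊗ b ⊗ c then every fibre of T is a multiple of the corresponding factor, so read the factors off the fibres through the nonzero entry T[1,1,1] = -27.
The mode-1 fibre T[:,1,1] = [-27, 27] gives a = (1, -1) (primitive direction); the mode-2 fibre T[1,:,1] = [-27, 27] gives b = (1, -1); then c[k] = T[1,1,k] / (a[1]·b[1]) = [-27, 27, -27] / 1 = (-27, 27, -27).
Expanding (1, -1) ⊗ (1, -1) ⊗ (-27, 27, -27) reproduces all 12 entries of T, so T = (1, -1) ⊗ (1, -1) ⊗ (-27, 27, -27) and rank(T) ≤ 1.
These bounds meet, so rank(T) = 1.
Check entry T[2,1,3] = 27: (-1)·(1)·(-27) = 27.

1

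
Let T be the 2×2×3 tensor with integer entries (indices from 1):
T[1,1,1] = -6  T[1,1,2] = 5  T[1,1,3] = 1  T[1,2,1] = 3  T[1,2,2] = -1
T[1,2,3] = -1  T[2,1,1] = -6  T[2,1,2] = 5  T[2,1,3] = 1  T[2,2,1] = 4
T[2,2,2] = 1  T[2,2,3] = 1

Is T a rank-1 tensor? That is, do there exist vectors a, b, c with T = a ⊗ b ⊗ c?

The mode-3 unfolding of T (rows indexed by k, columns by (i,j) = (1,1), (1,2), (2,1), (2,2)) is [[-6, 3, -6, 4], [5, -1, 5, 1], [1, -1, 1, 1]].
There the 3×3 minor on rows k ∈ {1, 2, 3}, columns (i,j) ∈ {(1,1), (1,2), (2,2)} is det [[-6, 3, 4], [5, -1, 1], [1, -1, 1]] = -28 ≠ 0, so this unfolding has rank ≥ 3; CP rank is at least every unfolding rank, so rank(T) ≥ 3.
In particular rank(T) ≥ 3 > 1, so T is not rank-1.

No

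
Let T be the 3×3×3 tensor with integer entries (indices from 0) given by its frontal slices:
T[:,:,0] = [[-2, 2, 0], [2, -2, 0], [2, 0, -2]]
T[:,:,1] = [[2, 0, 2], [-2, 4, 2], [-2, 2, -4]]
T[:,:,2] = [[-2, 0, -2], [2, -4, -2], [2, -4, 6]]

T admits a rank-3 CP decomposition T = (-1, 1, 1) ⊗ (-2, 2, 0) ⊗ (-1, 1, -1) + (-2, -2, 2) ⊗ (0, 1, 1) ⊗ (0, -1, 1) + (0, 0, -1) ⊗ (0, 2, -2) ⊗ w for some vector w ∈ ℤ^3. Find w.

Subtract the known terms from T to get the rank-1 residual R = (0, 0, -1) ⊗ (0, 2, -2) ⊗ w, so R[i,j,k] = a[i]·b[j]·w[k]. Pick indices with nonzero a[2]·b[1] = (-1)·(2) = -2. Only the fibre through (2,1,·) is needed: R[2,1,:] = T[2,1,:] − Σₗ aₗ[2]bₗ[1]cₗ = [0, 2, -4] − (1)·(2)·(-1, 1, -1) − (2)·(1)·(0, -1, 1) = [2, 2, -4]. Then w[k] = R[2,1,k] / -2 for each k, giving w = [2, 2, -4] / -2 = (-1, -1, 2).

w = (-1, -1, 2)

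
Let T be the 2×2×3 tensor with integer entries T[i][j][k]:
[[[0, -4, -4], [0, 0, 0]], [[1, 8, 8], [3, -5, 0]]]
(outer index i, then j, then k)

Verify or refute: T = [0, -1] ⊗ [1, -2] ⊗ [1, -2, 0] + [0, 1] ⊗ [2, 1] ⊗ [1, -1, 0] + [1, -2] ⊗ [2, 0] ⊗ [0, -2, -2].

Yes

Reconstruct entrywise from the claimed factors. For example, T[0,1,1] = 0 and Σₗ aₗ[0]bₗ[1]cₗ[1] = (0)·(-2)·(-2) + (0)·(1)·(-1) + (1)·(0)·(-2) = 0; checking all 12 entries, every one matches. The claim holds.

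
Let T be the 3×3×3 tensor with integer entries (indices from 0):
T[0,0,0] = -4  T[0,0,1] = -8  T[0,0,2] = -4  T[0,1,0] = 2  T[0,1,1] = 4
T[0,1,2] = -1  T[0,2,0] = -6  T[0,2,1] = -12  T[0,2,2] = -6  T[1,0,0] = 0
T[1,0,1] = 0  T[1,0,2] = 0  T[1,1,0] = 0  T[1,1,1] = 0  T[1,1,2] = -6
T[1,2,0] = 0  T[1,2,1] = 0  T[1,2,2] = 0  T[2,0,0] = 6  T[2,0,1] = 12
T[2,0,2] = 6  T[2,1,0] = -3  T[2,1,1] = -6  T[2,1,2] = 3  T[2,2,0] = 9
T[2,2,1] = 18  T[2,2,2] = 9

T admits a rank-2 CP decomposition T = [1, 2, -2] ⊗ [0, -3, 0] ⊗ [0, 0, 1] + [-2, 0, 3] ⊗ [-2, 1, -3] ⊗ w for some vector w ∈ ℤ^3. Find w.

w = [-1, -2, -1]

Subtract the known terms from T to get the rank-1 residual R = [-2, 0, 3] ⊗ [-2, 1, -3] ⊗ w, so R[i,j,k] = a[i]·b[j]·w[k]. Pick indices with nonzero a[0]·b[0] = (-2)·(-2) = 4. Only the fibre through (0,0,·) is needed: R[0,0,:] = T[0,0,:] − Σₗ aₗ[0]bₗ[0]cₗ = [-4, -8, -4] − (1)·(0)·[0, 0, 1] = [-4, -8, -4]. Then w[k] = R[0,0,k] / 4 for each k, giving w = [-4, -8, -4] / 4 = [-1, -2, -1].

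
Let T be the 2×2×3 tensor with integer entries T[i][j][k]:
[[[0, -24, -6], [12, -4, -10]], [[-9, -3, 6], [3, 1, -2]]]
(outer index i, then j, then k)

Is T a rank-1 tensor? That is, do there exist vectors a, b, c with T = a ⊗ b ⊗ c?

The mode-3 unfolding of T (rows indexed by k, columns by (i,j) = (0,0), (0,1), (1,0), (1,1)) is [[0, 12, -9, 3], [-24, -4, -3, 1], [-6, -10, 6, -2]].
There the 2×2 minor on rows k ∈ {0, 1}, columns (i,j) ∈ {(0,0), (0,1)} is det [[0, 12], [-24, -4]] = 288 ≠ 0, so this unfolding has rank ≥ 2; CP rank is at least every unfolding rank, so rank(T) ≥ 2.
In particular rank(T) ≥ 2 > 1, so T is not rank-1.

No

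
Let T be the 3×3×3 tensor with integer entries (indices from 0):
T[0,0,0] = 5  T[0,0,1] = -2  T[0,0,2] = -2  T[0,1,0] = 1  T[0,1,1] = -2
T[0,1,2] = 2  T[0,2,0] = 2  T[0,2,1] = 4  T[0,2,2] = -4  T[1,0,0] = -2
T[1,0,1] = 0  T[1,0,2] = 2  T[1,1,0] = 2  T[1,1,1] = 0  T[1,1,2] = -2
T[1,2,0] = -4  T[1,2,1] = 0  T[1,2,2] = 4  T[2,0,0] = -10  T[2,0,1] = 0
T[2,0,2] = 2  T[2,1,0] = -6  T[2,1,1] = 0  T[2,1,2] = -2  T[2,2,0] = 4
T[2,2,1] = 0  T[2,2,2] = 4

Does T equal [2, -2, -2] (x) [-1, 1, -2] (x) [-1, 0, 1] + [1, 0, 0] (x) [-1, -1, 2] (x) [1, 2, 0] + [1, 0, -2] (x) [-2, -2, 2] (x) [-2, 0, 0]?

Reconstruct entrywise from the claimed factors. For example, T[1,2,2] = 4 and Σₗ aₗ[1]bₗ[2]cₗ[2] = (-2)·(-2)·(1) + (0)·(2)·(0) + (0)·(2)·(0) = 4; checking all 27 entries, every one matches. The claim holds.

Yes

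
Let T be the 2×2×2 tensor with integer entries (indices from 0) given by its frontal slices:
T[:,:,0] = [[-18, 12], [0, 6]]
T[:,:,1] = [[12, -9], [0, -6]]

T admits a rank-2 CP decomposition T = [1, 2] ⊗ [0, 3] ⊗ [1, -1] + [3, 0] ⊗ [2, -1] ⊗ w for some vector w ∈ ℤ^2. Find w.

w = [-3, 2]

Subtract the known terms from T to get the rank-1 residual R = [3, 0] ⊗ [2, -1] ⊗ w, so R[i,j,k] = a[i]·b[j]·w[k]. Pick indices with nonzero a[0]·b[0] = (3)·(2) = 6. Only the fibre through (0,0,·) is needed: R[0,0,:] = T[0,0,:] − Σₗ aₗ[0]bₗ[0]cₗ = [-18, 12] − (1)·(0)·[1, -1] = [-18, 12]. Then w[k] = R[0,0,k] / 6 for each k, giving w = [-18, 12] / 6 = [-3, 2].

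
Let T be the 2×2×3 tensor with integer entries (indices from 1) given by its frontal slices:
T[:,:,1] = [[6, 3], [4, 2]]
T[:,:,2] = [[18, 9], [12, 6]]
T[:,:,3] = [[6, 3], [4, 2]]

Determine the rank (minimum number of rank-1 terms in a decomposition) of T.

1

Lower bound: T ≠ 0 (e.g. T[1,1,1] = 6), so rank(T) ≥ 1.
Upper bound: if T = a (x) b (x) c then every fibre of T is a multiple of the corresponding factor, so read the factors off the fibres through the nonzero entry T[1,1,1] = 6.
The mode-1 fibre T[:,1,1] = [6, 4] gives a = [3, 2] (primitive direction); the mode-2 fibre T[1,:,1] = [6, 3] gives b = [2, 1]; then c[k] = T[1,1,k] / (a[1]·b[1]) = [6, 18, 6] / 6 = [1, 3, 1].
Expanding [3, 2] (x) [2, 1] (x) [1, 3, 1] reproduces all 12 entries of T, so T = [3, 2] (x) [2, 1] (x) [1, 3, 1] and rank(T) ≤ 1.
These bounds meet, so rank(T) = 1.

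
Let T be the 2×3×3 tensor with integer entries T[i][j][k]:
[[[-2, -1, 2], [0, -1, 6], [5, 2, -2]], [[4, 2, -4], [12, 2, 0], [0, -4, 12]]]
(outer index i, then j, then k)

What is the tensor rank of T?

3

Lower bound: the mode-2 unfolding of T (rows indexed by j, columns by (i,k) = (0,0), (0,1), (0,2), (1,0), (1,1), (1,2)) is [[-2, -1, 2, 4, 2, -4], [0, -1, 6, 12, 2, 0], [5, 2, -2, 0, -4, 12]].
There the 3×3 minor on rows j ∈ {0, 1, 2}, columns (i,k) ∈ {(0,0), (0,1), (1,0)} is det [[-2, -1, 4], [0, -1, 12], [5, 2, 0]] = 8 ≠ 0, so this unfolding has rank ≥ 3; CP rank is at least every unfolding rank, so rank(T) ≥ 3. (Flattening ranks never certify an upper bound on CP rank; for that we must actually write T with 3 rank-1 terms.)
Upper bound: T is a sum of 3 rank-1 terms, T = (0, 1) ⊗ (0, 1, 1) ⊗ (8, 0, 4) + (1, -2) ⊗ (1, 1, -2) ⊗ (-2, -1, 2) + (1, 0) ⊗ (0, 2, 1) ⊗ (1, 0, 2) (one valid choice — decompositions are not unique — normalised so each a, b is primitive with positive first nonzero entry; check it by expanding all entries), so rank(T) ≤ 3.
These bounds meet, so rank(T) = 3.
Check entry T[0,0,0] = -2: (0)·(0)·(8) + (1)·(1)·(-2) + (1)·(0)·(1) = -2.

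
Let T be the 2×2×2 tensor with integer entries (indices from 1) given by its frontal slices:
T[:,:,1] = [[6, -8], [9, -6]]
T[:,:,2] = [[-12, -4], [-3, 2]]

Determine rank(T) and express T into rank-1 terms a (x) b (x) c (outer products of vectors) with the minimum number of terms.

Lower bound: the mode-1 unfolding of T (rows indexed by i, columns by (j,k) = (1,1), (1,2), (2,1), (2,2)) is [[6, -12, -8, -4], [9, -3, -6, 2]].
There the 2×2 minor on rows i ∈ {1, 2}, columns (j,k) ∈ {(1,1), (1,2)} is det [[6, -12], [9, -3]] = 90 ≠ 0, so this unfolding has rank ≥ 2; CP rank is at least every unfolding rank, so rank(T) ≥ 2. (Unfolding ranks only ever bound the CP rank from below — rank(T) can be strictly larger than all of them — so the matching upper bound has to come from an explicit 2-term decomposition.)
Upper bound — finding two terms. Write S_k = T[:,:,k] for the frontal slices: S₁ = [[6, -8], [9, -6]], S₂ = [[-12, -4], [-3, 2]].
If T = a₁ (x) b₁ (x) c₁ + a₂ (x) b₂ (x) c₂ then each S_k = c₁[k]·a₁b₁ᵀ + c₂[k]·a₂b₂ᵀ. S₁ and S₂ are linearly independent, so a₁b₁ᵀ and a₂b₂ᵀ must span the same plane of matrices: they are the rank-1 matrices of the form x·S₁ + y·S₂.
det(x·S₁ + y·S₂) is 36·x² + 96·xy − 36·y² = 12·(x + 3·y)(3·x − y), vanishing at (x:y) = (3:-1) and (1:3).
M₁ = 3·S₁ − S₂ = [[30, -20], [30, -20]] = 10·[1, 1][3, -2]ᵀ and M₂ = S₁ + 3·S₂ = [[-30, -20], [0, 0]] = (-10)·[1, 0][3, 2]ᵀ, so take a₁ = [1, 1], b₁ = [3, -2], a₂ = [1, 0], b₂ = [3, 2].
Each slice is an integer combination of E₁ = a₁b₁ᵀ and E₂ = a₂b₂ᵀ: S₁ = 3·E₁ − E₂, S₂ = −E₁ − 3·E₂; reading off coefficients, c₁ = [3, -1] and c₂ = [-1, -3].
Hence T = [1, 1] (x) [3, -2] (x) [3, -1] + [1, 0] (x) [3, 2] (x) [-1, -3], so rank(T) ≤ 2.
These bounds meet, so rank(T) = 2.

rank(T) = 2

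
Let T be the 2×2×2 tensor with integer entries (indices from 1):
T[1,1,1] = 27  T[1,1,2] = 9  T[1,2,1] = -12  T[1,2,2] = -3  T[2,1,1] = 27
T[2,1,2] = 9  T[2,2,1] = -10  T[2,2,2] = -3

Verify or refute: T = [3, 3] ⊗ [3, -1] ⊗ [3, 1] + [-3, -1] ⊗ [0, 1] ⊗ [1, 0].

Reconstruct entrywise from the claimed factors. For example, T[1,2,1] = -12 and Σₗ aₗ[1]bₗ[2]cₗ[1] = (3)·(-1)·(3) + (-3)·(1)·(1) = -12; checking all 8 entries, every one matches. The claim holds.

Yes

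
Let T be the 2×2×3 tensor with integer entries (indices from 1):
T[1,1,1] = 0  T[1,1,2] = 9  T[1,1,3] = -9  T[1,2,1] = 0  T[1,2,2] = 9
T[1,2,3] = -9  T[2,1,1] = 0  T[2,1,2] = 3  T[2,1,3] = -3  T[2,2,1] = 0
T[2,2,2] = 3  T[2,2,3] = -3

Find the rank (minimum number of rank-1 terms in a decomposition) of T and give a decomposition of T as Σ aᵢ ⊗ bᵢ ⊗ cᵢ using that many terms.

Lower bound: T ≠ 0 (e.g. T[1,1,2] = 9), so rank(T) ≥ 1.
Upper bound: if T = a ⊗ b ⊗ c then every fibre of T is a multiple of the corresponding factor, so read the factors off the fibres through the nonzero entry T[1,1,2] = 9.
The mode-1 fibre T[:,1,2] = [9, 3] gives a = [3, 1] (primitive direction); the mode-2 fibre T[1,:,2] = [9, 9] gives b = [1, 1]; then c[k] = T[1,1,k] / (a[1]·b[1]) = [0, 9, -9] / 3 = [0, 3, -3].
Expanding [3, 1] ⊗ [1, 1] ⊗ [0, 3, -3] reproduces all 12 entries of T, so T = [3, 1] ⊗ [1, 1] ⊗ [0, 3, -3] and rank(T) ≤ 1.
These bounds meet, so rank(T) = 1.

rank(T) = 1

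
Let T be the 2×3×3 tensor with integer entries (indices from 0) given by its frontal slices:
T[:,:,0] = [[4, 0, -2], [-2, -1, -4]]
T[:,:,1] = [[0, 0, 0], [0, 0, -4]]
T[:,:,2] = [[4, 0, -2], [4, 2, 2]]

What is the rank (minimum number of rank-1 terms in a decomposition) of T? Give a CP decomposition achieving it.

rank(T) = 3

Lower bound: the mode-2 unfolding of T (rows indexed by j, columns by (i,k) = (0,0), (0,1), (0,2), (1,0), (1,1), (1,2)) is [[4, 0, 4, -2, 0, 4], [0, 0, 0, -1, 0, 2], [-2, 0, -2, -4, -4, 2]].
There the 3×3 minor on rows j ∈ {0, 1, 2}, columns (i,k) ∈ {(0,0), (1,0), (1,1)} is det [[4, -2, 0], [0, -1, 0], [-2, -4, -4]] = 16 ≠ 0, so this unfolding has rank ≥ 3; CP rank is at least every unfolding rank, so rank(T) ≥ 3. (Flattening ranks never certify an upper bound on CP rank; for that we must actually write T with 3 rank-1 terms.)
Upper bound: T is a sum of 3 rank-1 terms, T = [0, 1] ∘ [0, 0, 1] ∘ [-2, -4, -2] + [0, 1] ∘ [2, 1, 2] ∘ [-1, 0, 2] + [1, 0] ∘ [2, 0, -1] ∘ [2, 0, 2] (written with every a and b primitive with positive leading entry and the scale carried by c; CP decompositions are not unique, and this one is verified by expanding entrywise), so rank(T) ≤ 3.
These bounds meet, so rank(T) = 3.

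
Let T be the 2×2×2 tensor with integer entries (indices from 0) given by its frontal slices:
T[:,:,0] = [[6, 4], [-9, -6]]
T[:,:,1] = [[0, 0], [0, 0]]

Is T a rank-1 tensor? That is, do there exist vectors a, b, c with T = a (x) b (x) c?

If T = a (x) b (x) c then every fibre of T is a multiple of the corresponding factor, so read the factors off the fibres through the nonzero entry T[0,0,0] = 6.
The mode-1 fibre T[:,0,0] = [6, -9] gives a = [2, -3] (primitive direction); the mode-2 fibre T[0,:,0] = [6, 4] gives b = [3, 2]; then c[k] = T[0,0,k] / (a[0]·b[0]) = [6, 0] / 6 = [1, 0].
Expanding [2, -3] (x) [3, 2] (x) [1, 0] reproduces all 8 entries of T, so T = [2, -3] (x) [3, 2] (x) [1, 0] and rank(T) ≤ 1.
Equivalently every frontal slice T[:,:,k] is c[k] times the rank-1 matrix [2, -3] (x) [3, 2]. So T has rank 1 (it is nonzero).

Yes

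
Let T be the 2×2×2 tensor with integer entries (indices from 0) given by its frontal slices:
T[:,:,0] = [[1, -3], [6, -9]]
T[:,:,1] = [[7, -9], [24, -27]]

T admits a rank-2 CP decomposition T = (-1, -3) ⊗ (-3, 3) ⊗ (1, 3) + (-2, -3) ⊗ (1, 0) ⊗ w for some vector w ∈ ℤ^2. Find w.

w = (1, 1)

Subtract the known terms from T to get the rank-1 residual R = (-2, -3) ⊗ (1, 0) ⊗ w, so R[i,j,k] = a[i]·b[j]·w[k]. Pick indices with nonzero a[0]·b[0] = (-2)·(1) = -2. Only the fibre through (0,0,·) is needed: R[0,0,:] = T[0,0,:] − Σₗ aₗ[0]bₗ[0]cₗ = [1, 7] − (-1)·(-3)·(1, 3) = [-2, -2]. Then w[k] = R[0,0,k] / -2 for each k, giving w = [-2, -2] / -2 = (1, 1).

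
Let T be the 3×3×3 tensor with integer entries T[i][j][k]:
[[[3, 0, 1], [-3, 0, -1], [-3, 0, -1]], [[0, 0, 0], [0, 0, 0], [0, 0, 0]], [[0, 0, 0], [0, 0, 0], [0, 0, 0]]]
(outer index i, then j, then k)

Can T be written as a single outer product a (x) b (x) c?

Yes

If T = a (x) b (x) c then every fibre of T is a multiple of the corresponding factor, so read the factors off the fibres through the nonzero entry T[0,0,0] = 3.
The mode-1 fibre T[:,0,0] = [3, 0, 0] gives a = (1, 0, 0) (primitive direction); the mode-2 fibre T[0,:,0] = [3, -3, -3] gives b = (1, -1, -1); then c[k] = T[0,0,k] / (a[0]·b[0]) = [3, 0, 1] / 1 = (3, 0, 1).
Expanding (1, 0, 0) (x) (1, -1, -1) (x) (3, 0, 1) reproduces all 27 entries of T, so T = (1, 0, 0) (x) (1, -1, -1) (x) (3, 0, 1) and rank(T) ≤ 1.
Equivalently every frontal slice T[:,:,k] is c[k] times the rank-1 matrix (1, 0, 0) (x) (1, -1, -1). So T has rank 1 (it is nonzero).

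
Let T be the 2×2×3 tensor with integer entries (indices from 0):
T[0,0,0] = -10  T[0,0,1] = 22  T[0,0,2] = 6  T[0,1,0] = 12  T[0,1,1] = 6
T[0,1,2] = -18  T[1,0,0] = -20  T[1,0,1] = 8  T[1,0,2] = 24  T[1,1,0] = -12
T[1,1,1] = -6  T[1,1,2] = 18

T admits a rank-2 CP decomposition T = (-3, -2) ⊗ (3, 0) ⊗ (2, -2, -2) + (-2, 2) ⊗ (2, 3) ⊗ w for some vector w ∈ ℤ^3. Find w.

Subtract the known terms from T to get the rank-1 residual R = (-2, 2) ⊗ (2, 3) ⊗ w, so R[i,j,k] = a[i]·b[j]·w[k]. Pick indices with nonzero a[0]·b[0] = (-2)·(2) = -4. Only the fibre through (0,0,·) is needed: R[0,0,:] = T[0,0,:] − Σₗ aₗ[0]bₗ[0]cₗ = [-10, 22, 6] − (-3)·(3)·(2, -2, -2) = [8, 4, -12]. Then w[k] = R[0,0,k] / -4 for each k, giving w = [8, 4, -12] / -4 = (-2, -1, 3).

w = (-2, -1, 3)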